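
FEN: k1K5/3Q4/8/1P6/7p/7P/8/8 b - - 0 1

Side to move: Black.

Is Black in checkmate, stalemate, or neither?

Black to move; black king on a8.
In check: no.
King squares — a7: attacked by Qd7; b7: attacked by Qd7; b8: attacked by Kc8.
Legal moves for Black: none.
Not in check and no legal moves → stalemate.

stalemate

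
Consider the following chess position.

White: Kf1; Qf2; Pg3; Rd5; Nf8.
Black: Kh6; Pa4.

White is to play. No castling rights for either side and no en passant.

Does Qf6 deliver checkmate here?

After Qf6: black king on h6; in check: yes, from the white queen on f6.
King squares — g5: attacked by Rd5; h5: attacked by Rd5; g6: attacked by Qf6; g7: attacked by Qf6; h7: attacked by Nf8.
Black has no legal moves → checkmate.

yes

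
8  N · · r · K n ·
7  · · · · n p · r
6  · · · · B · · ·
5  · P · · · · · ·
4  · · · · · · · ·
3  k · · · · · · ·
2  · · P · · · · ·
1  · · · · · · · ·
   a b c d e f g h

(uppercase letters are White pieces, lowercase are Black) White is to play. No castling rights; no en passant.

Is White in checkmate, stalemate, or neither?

checkmate

White to move; white king on f8.
In check: yes, from the black rook on d8.
King squares — e7: attacked by Ng8; f7: attacked by Rh7; g7: attacked by Rh7; e8: attacked by Rd8; g8: attacked by Ne7.
Legal moves for White: none.
In check with no legal moves → checkmate.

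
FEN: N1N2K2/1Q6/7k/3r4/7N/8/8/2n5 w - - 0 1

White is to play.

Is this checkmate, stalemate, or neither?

neither

White to move; white king on f8.
In check: no.
Legal moves for White include: Kg8, Ke8, Kf7, Ke7, Ne7, Na7, Nd6, Ncb6, Nc7, Nab6, Qb8, Qh7+, Qg7+, Qf7, Qe7, Qd7, Qc7, Qa7, ... (list truncated; more exist).
White has legal moves and is not in check → neither.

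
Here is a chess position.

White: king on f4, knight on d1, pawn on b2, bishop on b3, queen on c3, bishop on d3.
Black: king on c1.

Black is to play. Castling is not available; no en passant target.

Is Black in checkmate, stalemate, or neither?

checkmate

Black to move; black king on c1.
In check: yes, from the white queen on c3.
King squares — b1: attacked by Bd3; d1: attacked by Bb3; b2: attacked by Nd1; c2: attacked by Bb3; d2: attacked by Qc3.
Legal moves for Black: none.
In check with no legal moves → checkmate.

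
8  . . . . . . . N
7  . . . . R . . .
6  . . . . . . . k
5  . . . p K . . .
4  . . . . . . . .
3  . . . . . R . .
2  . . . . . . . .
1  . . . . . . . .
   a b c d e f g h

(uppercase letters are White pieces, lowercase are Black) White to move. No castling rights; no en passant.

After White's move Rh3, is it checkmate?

no

After Rh3: black king on h6; in check: yes, from the white rook on h3.
Black has 1 legal reply: Kg5.
In check but a legal move exists → not checkmate.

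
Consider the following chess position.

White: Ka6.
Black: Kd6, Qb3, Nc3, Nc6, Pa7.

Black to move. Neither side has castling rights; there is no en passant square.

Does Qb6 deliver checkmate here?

After Qb6: white king on a6; in check: yes, from the black queen on b6.
King squares — a5: attacked by Qb6; b5: attacked by Nc3; b6: attacked by Pa7; a7: attacked by Qb6; b7: attacked by Qb6.
White has no legal moves → checkmate.

yes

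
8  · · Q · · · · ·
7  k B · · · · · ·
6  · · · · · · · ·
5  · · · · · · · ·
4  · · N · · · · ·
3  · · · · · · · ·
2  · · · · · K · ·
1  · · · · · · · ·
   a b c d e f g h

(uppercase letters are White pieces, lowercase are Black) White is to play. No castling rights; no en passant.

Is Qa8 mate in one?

After Qa8: black king on a7; in check: yes, from the white queen on a8.
King squares — a6: attacked by Bb7; b6: attacked by Nc4; b7: attacked by Qa8; a8: attacked by Bb7; b8: attacked by Qa8.
Black has no legal moves → checkmate.

yes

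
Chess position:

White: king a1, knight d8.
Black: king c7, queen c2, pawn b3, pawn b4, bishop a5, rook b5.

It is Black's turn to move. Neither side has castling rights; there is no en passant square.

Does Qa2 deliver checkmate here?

After Qa2: white king on a1; in check: yes, from the black queen on a2.
King squares — b1: attacked by Qa2; a2: attacked by Pb3; b2: attacked by Qa2.
White has no legal moves → checkmate.

yes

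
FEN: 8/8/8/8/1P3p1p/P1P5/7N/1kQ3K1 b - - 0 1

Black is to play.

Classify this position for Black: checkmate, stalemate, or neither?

Black to move; black king on b1.
In check: yes, from the white queen on c1.
King squares — a1: attacked by Qc1; c1: available; a2: available; b2: attacked by Qc1; c2: attacked by Qc1.
Legal moves for Black: Ka2, Kxc1.
Black is in check but has 2 legal moves → neither.

neither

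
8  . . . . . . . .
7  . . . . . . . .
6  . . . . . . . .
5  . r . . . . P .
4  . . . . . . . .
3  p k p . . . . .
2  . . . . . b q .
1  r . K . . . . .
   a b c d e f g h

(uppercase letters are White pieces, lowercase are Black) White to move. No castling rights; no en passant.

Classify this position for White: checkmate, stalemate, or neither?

checkmate

White to move; white king on c1.
In check: yes, from the black rook on a1.
King squares — b1: attacked by Ra1; d1: attacked by Ra1; b2: attacked by Pa3; c2: attacked by Kb3; d2: attacked by Pc3.
Legal moves for White: none.
In check with no legal moves → checkmate.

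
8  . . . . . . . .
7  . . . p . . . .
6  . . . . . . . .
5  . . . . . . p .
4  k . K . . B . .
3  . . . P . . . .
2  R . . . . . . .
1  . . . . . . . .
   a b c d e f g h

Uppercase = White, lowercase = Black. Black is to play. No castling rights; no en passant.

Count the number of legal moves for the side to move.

Black to move; king on a4.
In check: yes, from the white rook on a2.
Legal moves: none.
Count: 0.

0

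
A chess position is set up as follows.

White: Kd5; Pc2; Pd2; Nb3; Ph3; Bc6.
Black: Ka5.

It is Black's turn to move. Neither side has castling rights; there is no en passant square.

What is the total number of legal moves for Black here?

Black to move; king on a5.
In check: yes, from the white knight on b3.
Legal moves: Kb6, Ka6, Kb4.
Count: 3.

3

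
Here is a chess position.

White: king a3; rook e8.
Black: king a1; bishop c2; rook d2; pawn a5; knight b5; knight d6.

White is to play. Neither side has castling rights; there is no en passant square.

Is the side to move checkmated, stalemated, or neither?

White to move; white king on a3.
In check: yes, from the black knight on b5.
King squares — a2: attacked by Ka1; b2: attacked by Ka1; b3: attacked by Bc2; a4: attacked by Bc2; b4: attacked by Pa5.
Legal moves for White: none.
In check with no legal moves → checkmate.

checkmate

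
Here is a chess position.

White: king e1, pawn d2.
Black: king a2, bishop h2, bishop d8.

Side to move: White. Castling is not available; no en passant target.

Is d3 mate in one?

After d3: black king on a2; in check: no.
Black is not in check, so this cannot be checkmate.

no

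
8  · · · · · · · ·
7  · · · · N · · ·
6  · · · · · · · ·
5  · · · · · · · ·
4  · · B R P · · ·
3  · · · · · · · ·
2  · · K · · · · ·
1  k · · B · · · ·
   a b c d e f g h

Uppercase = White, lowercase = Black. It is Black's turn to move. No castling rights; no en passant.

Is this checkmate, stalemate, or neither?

stalemate

Black to move; black king on a1.
In check: no.
King squares — b1: attacked by Kc2; a2: attacked by Bc4; b2: attacked by Kc2.
Legal moves for Black: none.
Not in check and no legal moves → stalemate.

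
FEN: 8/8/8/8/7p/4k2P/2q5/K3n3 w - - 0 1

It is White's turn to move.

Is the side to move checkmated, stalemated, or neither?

White to move; white king on a1.
In check: no.
King squares — b1: attacked by Qc2; a2: attacked by Qc2; b2: attacked by Qc2.
Legal moves for White: none.
Not in check and no legal moves → stalemate.

stalemate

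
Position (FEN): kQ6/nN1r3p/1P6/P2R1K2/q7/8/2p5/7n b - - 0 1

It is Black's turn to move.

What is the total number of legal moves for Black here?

Black to move; king on a8.
In check: yes, from the white queen on b8.
Legal moves: Kxb8.
Count: 1.

1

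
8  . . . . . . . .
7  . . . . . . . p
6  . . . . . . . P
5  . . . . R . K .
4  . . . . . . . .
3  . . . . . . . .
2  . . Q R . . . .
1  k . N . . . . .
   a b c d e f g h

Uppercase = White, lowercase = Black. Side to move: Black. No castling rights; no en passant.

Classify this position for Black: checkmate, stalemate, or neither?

stalemate

Black to move; black king on a1.
In check: no.
King squares — b1: attacked by Qc2; a2: attacked by Nc1; b2: attacked by Qc2.
Legal moves for Black: none.
Not in check and no legal moves → stalemate.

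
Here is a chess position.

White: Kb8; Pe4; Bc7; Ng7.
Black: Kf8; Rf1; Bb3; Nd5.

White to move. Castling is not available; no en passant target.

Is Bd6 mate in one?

After Bd6: black king on f8; in check: yes, from the white bishop on d6.
Black has 4 legal replies: Kg8, Kxg7, Kf7, Ne7.
In check but a legal move exists → not checkmate.

no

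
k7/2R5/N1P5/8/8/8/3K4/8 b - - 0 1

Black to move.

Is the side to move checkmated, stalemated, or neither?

stalemate

Black to move; black king on a8.
In check: no.
King squares — a7: attacked by Rc7; b7: attacked by Pc6; b8: attacked by Na6.
Legal moves for Black: none.
Not in check and no legal moves → stalemate.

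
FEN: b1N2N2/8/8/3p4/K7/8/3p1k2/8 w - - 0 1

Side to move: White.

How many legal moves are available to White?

13

White to move; king on a4.
In check: no.
Legal moves: Nh7, Nd7, Ng6, Ne6, Ne7, Na7, Nd6, Nb6, Kb5, Ka5, Kb4, Kb3, Ka3.
Count: 13.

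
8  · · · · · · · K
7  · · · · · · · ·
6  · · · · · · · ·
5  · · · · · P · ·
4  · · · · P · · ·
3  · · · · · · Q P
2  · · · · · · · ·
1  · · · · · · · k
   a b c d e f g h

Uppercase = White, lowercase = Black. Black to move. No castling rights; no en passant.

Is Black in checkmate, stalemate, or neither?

stalemate

Black to move; black king on h1.
In check: no.
King squares — g1: attacked by Qg3; g2: attacked by Qg3; h2: attacked by Qg3.
Legal moves for Black: none.
Not in check and no legal moves → stalemate.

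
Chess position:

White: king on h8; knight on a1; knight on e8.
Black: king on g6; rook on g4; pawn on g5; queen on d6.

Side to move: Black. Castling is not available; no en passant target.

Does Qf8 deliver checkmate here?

After Qf8: white king on h8; in check: yes, from the black queen on f8.
King squares — g7: attacked by Kg6; h7: attacked by Kg6; g8: attacked by Qf8.
White has no legal moves → checkmate.

yes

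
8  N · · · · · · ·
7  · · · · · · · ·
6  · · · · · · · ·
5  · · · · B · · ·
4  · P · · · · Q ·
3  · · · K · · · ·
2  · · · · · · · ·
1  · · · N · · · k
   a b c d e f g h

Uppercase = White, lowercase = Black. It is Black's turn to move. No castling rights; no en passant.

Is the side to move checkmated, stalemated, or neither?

Black to move; black king on h1.
In check: no.
King squares — g1: attacked by Qg4; g2: attacked by Qg4; h2: attacked by Be5.
Legal moves for Black: none.
Not in check and no legal moves → stalemate.

stalemate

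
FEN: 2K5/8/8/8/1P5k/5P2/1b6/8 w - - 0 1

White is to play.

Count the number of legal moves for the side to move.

7

White to move; king on c8.
In check: no.
Legal moves: Kd8, Kb8, Kd7, Kc7, Kb7, b5, f4.
Count: 7.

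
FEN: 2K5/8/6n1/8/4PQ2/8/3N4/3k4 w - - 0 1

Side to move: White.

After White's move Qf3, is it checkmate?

After Qf3: black king on d1; in check: yes, from the white queen on f3.
Black has 4 legal replies: Kxd2, Kc2, Ke1, Kc1.
In check but a legal move exists → not checkmate.

no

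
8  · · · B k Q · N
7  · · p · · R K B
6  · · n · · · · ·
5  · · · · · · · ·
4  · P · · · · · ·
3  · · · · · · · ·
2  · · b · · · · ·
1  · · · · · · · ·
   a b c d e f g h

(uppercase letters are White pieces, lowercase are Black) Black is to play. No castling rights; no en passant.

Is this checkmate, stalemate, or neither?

checkmate

Black to move; black king on e8.
In check: yes, from the white queen on f8.
King squares — d7: attacked by Rf7; e7: attacked by Rf7; f7: attacked by Kg7; d8: attacked by Qf8; f8: attacked by Rf7.
Legal moves for Black: none.
In check with no legal moves → checkmate.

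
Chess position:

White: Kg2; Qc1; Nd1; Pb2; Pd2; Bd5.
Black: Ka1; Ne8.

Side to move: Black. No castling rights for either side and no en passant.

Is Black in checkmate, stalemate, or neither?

checkmate

Black to move; black king on a1.
In check: yes, from the white queen on c1.
King squares — b1: attacked by Qc1; a2: attacked by Bd5; b2: attacked by Qc1.
Legal moves for Black: none.
In check with no legal moves → checkmate.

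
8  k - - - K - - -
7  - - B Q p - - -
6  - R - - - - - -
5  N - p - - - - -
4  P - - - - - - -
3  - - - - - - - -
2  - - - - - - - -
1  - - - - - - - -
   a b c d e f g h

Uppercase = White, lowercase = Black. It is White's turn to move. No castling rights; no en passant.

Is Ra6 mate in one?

yes

After Ra6: black king on a8; in check: yes, from the white rook on a6.
King squares — a7: attacked by Ra6; b7: attacked by Na5; b8: attacked by Bc7.
Black has no legal moves → checkmate.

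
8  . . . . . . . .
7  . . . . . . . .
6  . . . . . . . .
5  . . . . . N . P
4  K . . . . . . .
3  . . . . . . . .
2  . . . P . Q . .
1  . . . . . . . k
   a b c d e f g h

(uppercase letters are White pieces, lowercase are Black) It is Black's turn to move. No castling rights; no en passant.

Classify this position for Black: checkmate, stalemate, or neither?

stalemate

Black to move; black king on h1.
In check: no.
King squares — g1: attacked by Qf2; g2: attacked by Qf2; h2: attacked by Qf2.
Legal moves for Black: none.
Not in check and no legal moves → stalemate.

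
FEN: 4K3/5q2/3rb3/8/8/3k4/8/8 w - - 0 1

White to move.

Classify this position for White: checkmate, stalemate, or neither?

checkmate

White to move; white king on e8.
In check: yes, from the black queen on f7.
King squares — d7: attacked by Rd6; e7: attacked by Qf7; f7: attacked by Be6; d8: attacked by Rd6; f8: attacked by Qf7.
Legal moves for White: none.
In check with no legal moves → checkmate.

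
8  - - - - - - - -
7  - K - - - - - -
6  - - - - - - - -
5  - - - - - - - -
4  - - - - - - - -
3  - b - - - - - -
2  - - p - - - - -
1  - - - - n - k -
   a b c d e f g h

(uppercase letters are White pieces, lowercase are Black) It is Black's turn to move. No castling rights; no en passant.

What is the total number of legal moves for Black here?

19

Black to move; king on g1.
In check: no.
Legal moves: Bg8, Bf7, Be6, Bd5+, Bc4, Ba4, Ba2, Kh2, Kg2, Kf2, Kh1, Kf1, Nf3, Nd3, Ng2, c1=Q, c1=R, c1=B, c1=N.
Count: 19.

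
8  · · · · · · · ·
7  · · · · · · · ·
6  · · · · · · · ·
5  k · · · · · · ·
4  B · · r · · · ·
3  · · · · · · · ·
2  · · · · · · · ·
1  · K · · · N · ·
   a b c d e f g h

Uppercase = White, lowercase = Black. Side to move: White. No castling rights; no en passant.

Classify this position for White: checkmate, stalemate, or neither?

neither

White to move; white king on b1.
In check: no.
Legal moves for White: Be8, Bd7, Bc6, Bb5, Bb3, Bc2, Bd1, Ng3, Ne3, Nh2, Nd2, Kc2, Kb2, Ka2, Kc1, Ka1.
White has 16 legal moves and is not in check → neither.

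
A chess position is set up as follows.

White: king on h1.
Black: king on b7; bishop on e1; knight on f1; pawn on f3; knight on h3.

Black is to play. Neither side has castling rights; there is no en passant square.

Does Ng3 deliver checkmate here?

After Ng3: white king on h1; in check: yes, from the black knight on g3.
White has 1 legal reply: Kh2.
In check but a legal move exists → not checkmate.

no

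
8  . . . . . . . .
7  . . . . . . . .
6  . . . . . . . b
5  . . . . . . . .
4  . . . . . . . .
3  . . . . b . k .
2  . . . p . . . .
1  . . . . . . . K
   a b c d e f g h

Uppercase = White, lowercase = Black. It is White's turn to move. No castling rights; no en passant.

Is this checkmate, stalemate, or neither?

White to move; white king on h1.
In check: no.
King squares — g1: attacked by Be3; g2: attacked by Kg3; h2: attacked by Kg3.
Legal moves for White: none.
Not in check and no legal moves → stalemate.

stalemate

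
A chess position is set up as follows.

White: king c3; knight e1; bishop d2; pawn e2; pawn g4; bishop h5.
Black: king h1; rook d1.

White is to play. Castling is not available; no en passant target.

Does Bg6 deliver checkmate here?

After Bg6: black king on h1; in check: no.
Black is not in check, so this cannot be checkmate.

no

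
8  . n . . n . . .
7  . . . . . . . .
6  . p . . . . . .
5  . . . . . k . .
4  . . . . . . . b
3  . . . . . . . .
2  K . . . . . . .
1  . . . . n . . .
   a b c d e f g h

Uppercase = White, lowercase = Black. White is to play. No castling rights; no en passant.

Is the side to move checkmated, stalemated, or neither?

White to move; white king on a2.
In check: no.
Legal moves for White: Kb3, Ka3, Kb2, Kb1, Ka1.
White has 5 legal moves and is not in check → neither.

neither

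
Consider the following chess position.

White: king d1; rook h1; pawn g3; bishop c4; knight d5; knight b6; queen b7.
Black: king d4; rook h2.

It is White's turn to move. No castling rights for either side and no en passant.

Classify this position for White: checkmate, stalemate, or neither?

neither

White to move; white king on d1.
In check: no.
Legal moves for White include: Qc8, Qb8, Qa8, Qh7, Qg7+, Qf7, Qe7, Qd7, Qc7, Qa7, Qc6, Qa6, Nc8, Na8, Nd7, Na4, Ne7, Nc7, ... (list truncated; more exist).
White has legal moves and is not in check → neither.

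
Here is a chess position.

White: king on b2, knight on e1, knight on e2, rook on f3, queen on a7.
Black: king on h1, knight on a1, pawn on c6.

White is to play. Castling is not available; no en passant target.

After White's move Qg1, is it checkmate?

After Qg1: black king on h1; in check: yes, from the white queen on g1.
King squares — g1: attacked by Ne2; g2: attacked by Ne1; h2: attacked by Qg1.
Black has no legal moves → checkmate.

yes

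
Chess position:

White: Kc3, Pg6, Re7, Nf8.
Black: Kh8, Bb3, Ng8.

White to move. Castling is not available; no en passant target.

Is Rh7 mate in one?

yes

After Rh7: black king on h8; in check: yes, from the white rook on h7.
King squares — g7: attacked by Rh7; h7: attacked by Pg6; g8: own knight.
Black has no legal moves → checkmate.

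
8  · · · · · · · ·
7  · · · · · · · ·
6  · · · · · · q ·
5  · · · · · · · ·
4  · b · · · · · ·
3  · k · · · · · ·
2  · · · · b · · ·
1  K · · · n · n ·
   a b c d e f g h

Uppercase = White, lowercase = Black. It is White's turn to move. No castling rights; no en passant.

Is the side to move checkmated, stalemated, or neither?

stalemate

White to move; white king on a1.
In check: no.
King squares — b1: attacked by Qg6; a2: attacked by Kb3; b2: attacked by Kb3.
Legal moves for White: none.
Not in check and no legal moves → stalemate.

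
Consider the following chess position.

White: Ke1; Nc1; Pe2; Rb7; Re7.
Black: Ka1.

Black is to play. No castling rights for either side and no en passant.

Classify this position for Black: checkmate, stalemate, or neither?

stalemate

Black to move; black king on a1.
In check: no.
King squares — b1: attacked by Rb7; a2: attacked by Nc1; b2: attacked by Rb7.
Legal moves for Black: none.
Not in check and no legal moves → stalemate.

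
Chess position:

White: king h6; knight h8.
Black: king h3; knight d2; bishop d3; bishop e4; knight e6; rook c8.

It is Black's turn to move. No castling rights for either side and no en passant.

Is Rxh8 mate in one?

yes

After Rxh8: white king on h6; in check: yes, from the black rook on h8.
King squares — g5: attacked by Ne6; h5: attacked by Rh8; g6: attacked by Be4; g7: attacked by Ne6; h7: attacked by Be4.
White has no legal moves → checkmate.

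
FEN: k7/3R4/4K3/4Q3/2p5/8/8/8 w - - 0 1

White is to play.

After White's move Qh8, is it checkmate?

After Qh8: black king on a8; in check: yes, from the white queen on h8.
King squares — a7: attacked by Rd7; b7: attacked by Rd7; b8: attacked by Qh8.
Black has no legal moves → checkmate.

yes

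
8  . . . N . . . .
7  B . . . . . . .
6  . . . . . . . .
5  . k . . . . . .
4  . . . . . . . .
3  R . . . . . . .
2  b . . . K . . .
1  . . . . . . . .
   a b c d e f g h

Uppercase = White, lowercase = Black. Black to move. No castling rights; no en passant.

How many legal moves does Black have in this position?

9

Black to move; king on b5.
In check: no.
Legal moves: Kc4, Kb4, Bg8, Bf7, Be6, Bd5, Bc4+, Bb3, Bb1.
Count: 9.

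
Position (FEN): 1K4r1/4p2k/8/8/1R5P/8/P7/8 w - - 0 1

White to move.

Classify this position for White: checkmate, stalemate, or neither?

White to move; white king on b8.
In check: yes, from the black rook on g8.
Legal moves for White: Kc7, Kb7, Ka7.
White is in check but has 3 legal moves → neither.

neither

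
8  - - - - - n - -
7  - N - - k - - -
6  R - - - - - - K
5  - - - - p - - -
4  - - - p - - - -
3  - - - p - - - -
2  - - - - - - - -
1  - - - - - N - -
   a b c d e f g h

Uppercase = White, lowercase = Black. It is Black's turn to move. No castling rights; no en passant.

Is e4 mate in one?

no

After e4: white king on h6; in check: no.
White is not in check, so this cannot be checkmate.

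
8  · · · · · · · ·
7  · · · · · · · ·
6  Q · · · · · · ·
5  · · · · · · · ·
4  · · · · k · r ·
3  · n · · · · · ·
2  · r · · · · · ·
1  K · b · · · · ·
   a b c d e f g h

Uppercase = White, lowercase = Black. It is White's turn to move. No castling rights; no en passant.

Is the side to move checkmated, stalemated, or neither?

checkmate

White to move; white king on a1.
In check: yes, from the black knight on b3.
King squares — b1: attacked by Rb2; a2: attacked by Rb2; b2: attacked by Bc1.
Legal moves for White: none.
In check with no legal moves → checkmate.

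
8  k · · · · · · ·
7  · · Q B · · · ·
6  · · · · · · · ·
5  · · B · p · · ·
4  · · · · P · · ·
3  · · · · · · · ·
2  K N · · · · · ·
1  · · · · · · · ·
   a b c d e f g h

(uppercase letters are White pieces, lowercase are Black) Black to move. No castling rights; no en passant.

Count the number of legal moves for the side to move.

0

Black to move; king on a8.
In check: no.
Legal moves: none.
Count: 0.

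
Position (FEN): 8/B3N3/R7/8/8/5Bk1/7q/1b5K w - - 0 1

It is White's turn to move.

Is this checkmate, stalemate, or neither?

checkmate

White to move; white king on h1.
In check: yes, from the black queen on h2.
King squares — g1: attacked by Qh2; g2: attacked by Qh2; h2: attacked by Kg3.
Legal moves for White: none.
In check with no legal moves → checkmate.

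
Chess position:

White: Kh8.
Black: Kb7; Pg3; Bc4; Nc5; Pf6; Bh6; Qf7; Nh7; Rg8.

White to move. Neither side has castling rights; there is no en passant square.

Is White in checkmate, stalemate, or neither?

White to move; white king on h8.
In check: yes, from the black rook on g8.
King squares — g7: attacked by Bh6; h7: attacked by Qf7; g8: attacked by Qf7.
Legal moves for White: none.
In check with no legal moves → checkmate.

checkmate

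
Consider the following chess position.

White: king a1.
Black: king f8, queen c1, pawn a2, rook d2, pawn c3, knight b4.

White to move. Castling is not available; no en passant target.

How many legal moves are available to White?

White to move; king on a1.
In check: yes, from the black queen on c1.
Legal moves: none.
Count: 0.

0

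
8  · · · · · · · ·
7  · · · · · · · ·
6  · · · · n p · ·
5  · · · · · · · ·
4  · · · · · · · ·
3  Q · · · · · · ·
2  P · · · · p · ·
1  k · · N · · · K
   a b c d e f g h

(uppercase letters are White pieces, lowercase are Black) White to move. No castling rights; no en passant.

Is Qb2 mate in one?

After Qb2: black king on a1; in check: yes, from the white queen on b2.
King squares — b1: attacked by Qb2; a2: attacked by Qb2; b2: attacked by Nd1.
Black has no legal moves → checkmate.

yes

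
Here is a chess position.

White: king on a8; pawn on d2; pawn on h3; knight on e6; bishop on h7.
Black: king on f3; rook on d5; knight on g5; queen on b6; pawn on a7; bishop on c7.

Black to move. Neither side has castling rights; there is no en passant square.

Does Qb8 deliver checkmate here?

After Qb8: white king on a8; in check: yes, from the black queen on b8.
King squares — a7: attacked by Qb8; b7: attacked by Qb8; b8: attacked by Bc7.
White has no legal moves → checkmate.

yes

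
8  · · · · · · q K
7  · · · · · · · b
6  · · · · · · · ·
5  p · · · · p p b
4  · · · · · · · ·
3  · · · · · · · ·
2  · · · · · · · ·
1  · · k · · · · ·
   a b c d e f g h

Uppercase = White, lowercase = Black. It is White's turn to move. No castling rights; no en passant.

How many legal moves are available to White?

White to move; king on h8.
In check: yes, from the black queen on g8.
Legal moves: none.
Count: 0.

0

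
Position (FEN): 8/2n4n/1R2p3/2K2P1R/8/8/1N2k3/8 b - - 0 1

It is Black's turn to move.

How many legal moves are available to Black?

16

Black to move; king on e2.
In check: no.
Legal moves: Nf8, Nf6, Ng5, Ne8, Na8, Na6+, Nd5, Nb5, Kf3, Ke3, Kf2, Kd2, Kf1, Ke1, exf5, e5.
Count: 16.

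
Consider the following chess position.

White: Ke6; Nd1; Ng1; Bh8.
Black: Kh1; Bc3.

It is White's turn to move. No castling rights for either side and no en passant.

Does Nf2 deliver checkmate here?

no

After Nf2: black king on h1; in check: yes, from the white knight on f2.
Black has 3 legal replies: Kh2, Kg2, Kxg1.
In check but a legal move exists → not checkmate.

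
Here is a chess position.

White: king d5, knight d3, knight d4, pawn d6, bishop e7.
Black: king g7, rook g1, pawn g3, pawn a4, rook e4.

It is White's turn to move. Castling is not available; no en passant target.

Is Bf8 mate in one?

no

After Bf8: black king on g7; in check: yes, from the white bishop on f8.
Black has 7 legal replies: Kh8, Kg8, Kxf8, Kh7, Kf7, Kg6, Kf6.
In check but a legal move exists → not checkmate.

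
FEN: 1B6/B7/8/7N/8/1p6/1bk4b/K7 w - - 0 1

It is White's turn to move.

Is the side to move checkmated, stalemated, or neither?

White to move; white king on a1.
In check: yes, from the black bishop on b2.
King squares — b1: attacked by Kc2; a2: attacked by Pb3; b2: attacked by Kc2.
Legal moves for White: none.
In check with no legal moves → checkmate.

checkmate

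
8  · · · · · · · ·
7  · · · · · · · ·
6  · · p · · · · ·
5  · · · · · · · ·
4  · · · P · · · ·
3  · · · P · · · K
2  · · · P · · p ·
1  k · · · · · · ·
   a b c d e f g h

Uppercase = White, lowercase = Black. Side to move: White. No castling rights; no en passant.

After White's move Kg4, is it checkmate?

After Kg4: black king on a1; in check: no.
Black is not in check, so this cannot be checkmate.

no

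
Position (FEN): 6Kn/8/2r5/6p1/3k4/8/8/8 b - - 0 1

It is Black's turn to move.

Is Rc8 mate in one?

no

After Rc8: white king on g8; in check: yes, from the black rook on c8.
White has 2 legal replies: Kh7, Kg7.
In check but a legal move exists → not checkmate.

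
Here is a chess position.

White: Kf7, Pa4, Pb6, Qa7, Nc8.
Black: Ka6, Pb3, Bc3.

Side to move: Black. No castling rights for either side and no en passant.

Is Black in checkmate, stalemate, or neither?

checkmate

Black to move; black king on a6.
In check: yes, from the white queen on a7.
King squares — a5: attacked by Qa7; b5: attacked by Pa4; b6: attacked by Qa7; a7: attacked by Pb6; b7: attacked by Qa7.
Legal moves for Black: none.
In check with no legal moves → checkmate.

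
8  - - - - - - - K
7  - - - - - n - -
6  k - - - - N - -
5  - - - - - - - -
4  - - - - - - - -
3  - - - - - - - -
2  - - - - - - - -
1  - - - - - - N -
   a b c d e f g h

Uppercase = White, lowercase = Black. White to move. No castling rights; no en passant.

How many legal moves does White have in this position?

White to move; king on h8.
In check: yes, from the black knight on f7.
Legal moves: Kg8, Kh7, Kg7.
Count: 3.

3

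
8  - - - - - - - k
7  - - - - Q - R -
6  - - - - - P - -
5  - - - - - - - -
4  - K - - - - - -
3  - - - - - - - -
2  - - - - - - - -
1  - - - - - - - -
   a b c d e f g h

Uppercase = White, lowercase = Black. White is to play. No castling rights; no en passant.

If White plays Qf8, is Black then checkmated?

yes

After Qf8: black king on h8; in check: yes, from the white queen on f8.
King squares — g7: attacked by Pf6; h7: attacked by Rg7; g8: attacked by Rg7.
Black has no legal moves → checkmate.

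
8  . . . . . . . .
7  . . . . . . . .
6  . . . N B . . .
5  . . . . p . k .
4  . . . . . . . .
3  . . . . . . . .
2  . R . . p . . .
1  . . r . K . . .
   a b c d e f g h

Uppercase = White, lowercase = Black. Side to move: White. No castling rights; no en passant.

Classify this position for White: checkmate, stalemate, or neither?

White to move; white king on e1.
In check: yes, from the black rook on c1.
King squares — d1: attacked by Rc1; f1: attacked by Rc1; d2: available; e2: available; f2: available.
Legal moves for White: Kf2, Kxe2, Kd2.
White is in check but has 3 legal moves → neither.

neither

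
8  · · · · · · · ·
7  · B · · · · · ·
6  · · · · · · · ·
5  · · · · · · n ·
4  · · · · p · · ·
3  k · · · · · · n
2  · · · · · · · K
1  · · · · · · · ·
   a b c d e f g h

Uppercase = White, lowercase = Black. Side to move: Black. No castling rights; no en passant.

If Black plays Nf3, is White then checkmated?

no

After Nf3: white king on h2; in check: yes, from the black knight on f3.
White has 4 legal replies: Kxh3, Kg3, Kg2, Kh1.
In check but a legal move exists → not checkmate.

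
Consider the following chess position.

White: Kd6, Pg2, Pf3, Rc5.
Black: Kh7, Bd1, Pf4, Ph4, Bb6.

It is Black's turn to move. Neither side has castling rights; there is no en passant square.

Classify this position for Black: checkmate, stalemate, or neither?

Black to move; black king on h7.
In check: no.
Legal moves for Black: Kh8, Kg8, Kg7, Kh6, Kg6, Bd8, Bc7+, Ba7, Bxc5+, Ba5, Ba4, Bxf3, Bb3, Be2, Bc2, h3.
Black has 16 legal moves and is not in check → neither.

neither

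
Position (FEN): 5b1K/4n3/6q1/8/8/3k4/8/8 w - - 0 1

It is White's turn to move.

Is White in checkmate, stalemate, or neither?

White to move; white king on h8.
In check: no.
King squares — g7: attacked by Qg6; h7: attacked by Qg6; g8: attacked by Qg6.
Legal moves for White: none.
Not in check and no legal moves → stalemate.

stalemate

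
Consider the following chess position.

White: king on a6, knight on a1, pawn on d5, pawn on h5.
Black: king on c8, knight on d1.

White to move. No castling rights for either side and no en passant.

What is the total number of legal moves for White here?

White to move; king on a6.
In check: no.
Legal moves: Ka7, Kb6, Kb5, Ka5, Nb3, Nc2, h6, d6.
Count: 8.

8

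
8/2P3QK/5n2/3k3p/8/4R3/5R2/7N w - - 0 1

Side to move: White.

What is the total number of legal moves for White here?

White to move; king on h7.
In check: yes, from the black knight on f6.
Legal moves: Kh8, Kh6, Kg6, Qxf6, Rxf6.
Count: 5.

5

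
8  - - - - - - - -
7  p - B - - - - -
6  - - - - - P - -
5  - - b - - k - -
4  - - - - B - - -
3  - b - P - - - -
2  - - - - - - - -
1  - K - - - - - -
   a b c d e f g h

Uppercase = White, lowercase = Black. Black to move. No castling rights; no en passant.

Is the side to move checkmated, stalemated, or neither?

neither

Black to move; black king on f5.
In check: yes, from the white bishop on e4.
King squares — e4: attacked by Pd3; f4: attacked by Bc7; g4: available; e5: attacked by Bc7; g5: available; e6: available; f6: available; g6: attacked by Be4.
Legal moves for Black: Kxf6, Ke6, Kg5, Kg4.
Black is in check but has 4 legal moves → neither.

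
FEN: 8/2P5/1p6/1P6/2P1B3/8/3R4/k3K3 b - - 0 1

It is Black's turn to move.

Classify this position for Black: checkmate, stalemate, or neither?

stalemate

Black to move; black king on a1.
In check: no.
King squares — b1: attacked by Be4; a2: attacked by Rd2; b2: attacked by Rd2.
Legal moves for Black: none.
Not in check and no legal moves → stalemate.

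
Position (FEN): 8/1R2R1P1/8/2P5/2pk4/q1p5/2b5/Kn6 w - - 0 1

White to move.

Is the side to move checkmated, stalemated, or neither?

White to move; white king on a1.
In check: yes, from the black queen on a3.
King squares — b1: attacked by Bc2; a2: attacked by Qa3; b2: attacked by Qa3.
Legal moves for White: none.
In check with no legal moves → checkmate.

checkmate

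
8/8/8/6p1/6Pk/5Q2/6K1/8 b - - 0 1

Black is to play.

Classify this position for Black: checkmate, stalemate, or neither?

Black to move; black king on h4.
In check: no.
King squares — g3: attacked by Kg2; h3: attacked by Kg2; g4: attacked by Qf3; g5: own pawn; h5: attacked by Pg4.
Legal moves for Black: none.
Not in check and no legal moves → stalemate.

stalemate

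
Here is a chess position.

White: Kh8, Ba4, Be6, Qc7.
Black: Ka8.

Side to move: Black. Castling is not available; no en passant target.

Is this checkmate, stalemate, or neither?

stalemate

Black to move; black king on a8.
In check: no.
King squares — a7: attacked by Qc7; b7: attacked by Qc7; b8: attacked by Qc7.
Legal moves for Black: none.
Not in check and no legal moves → stalemate.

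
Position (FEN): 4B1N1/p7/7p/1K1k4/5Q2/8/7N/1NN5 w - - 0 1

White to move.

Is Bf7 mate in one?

yes

After Bf7: black king on d5; in check: yes, from the white bishop on f7.
King squares — c4: attacked by Qf4; d4: attacked by Qf4; e4: attacked by Qf4; c5: attacked by Kb5; e5: attacked by Qf4; c6: attacked by Kb5; d6: attacked by Qf4; e6: attacked by Bf7.
Black has no legal moves → checkmate.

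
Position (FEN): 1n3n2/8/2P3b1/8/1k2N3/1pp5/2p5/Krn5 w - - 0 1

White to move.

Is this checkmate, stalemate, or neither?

White to move; white king on a1.
In check: yes, from the black rook on b1.
King squares — b1: attacked by Pc2; a2: attacked by Nc1; b2: attacked by Rb1.
Legal moves for White: none.
In check with no legal moves → checkmate.

checkmate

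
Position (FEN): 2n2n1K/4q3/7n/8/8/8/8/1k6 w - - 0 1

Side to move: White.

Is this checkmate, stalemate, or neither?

stalemate

White to move; white king on h8.
In check: no.
King squares — g7: attacked by Qe7; h7: attacked by Qe7; g8: attacked by Nh6.
Legal moves for White: none.
Not in check and no legal moves → stalemate.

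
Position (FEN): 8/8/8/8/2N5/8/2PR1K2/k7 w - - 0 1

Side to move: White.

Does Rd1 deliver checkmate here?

no

After Rd1: black king on a1; in check: yes, from the white rook on d1.
Black has 1 legal reply: Ka2.
In check but a legal move exists → not checkmate.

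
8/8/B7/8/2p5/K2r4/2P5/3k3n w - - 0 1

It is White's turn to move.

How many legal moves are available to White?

6

White to move; king on a3.
In check: yes, from the black rook on d3.
Legal moves: Kb4, Ka4, Kb2, Ka2, cxd3, c3.
Count: 6.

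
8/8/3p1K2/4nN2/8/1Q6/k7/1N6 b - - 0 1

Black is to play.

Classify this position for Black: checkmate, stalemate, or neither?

neither

Black to move; black king on a2.
In check: yes, from the white queen on b3.
King squares — a1: available; b1: attacked by Qb3; b2: attacked by Qb3; a3: attacked by Nb1; b3: available.
Legal moves for Black: Kxb3, Ka1.
Black is in check but has 2 legal moves → neither.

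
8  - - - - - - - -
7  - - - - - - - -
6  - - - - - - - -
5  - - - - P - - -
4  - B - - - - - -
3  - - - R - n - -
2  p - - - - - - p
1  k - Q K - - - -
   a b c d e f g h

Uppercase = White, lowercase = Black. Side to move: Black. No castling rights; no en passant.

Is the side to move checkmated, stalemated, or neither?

Black to move; black king on a1.
In check: yes, from the white queen on c1.
King squares — b1: attacked by Qc1; a2: own pawn; b2: attacked by Qc1.
Legal moves for Black: none.
In check with no legal moves → checkmate.

checkmate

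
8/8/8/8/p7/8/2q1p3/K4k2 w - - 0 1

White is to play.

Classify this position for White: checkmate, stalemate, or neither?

stalemate

White to move; white king on a1.
In check: no.
King squares — b1: attacked by Qc2; a2: attacked by Qc2; b2: attacked by Qc2.
Legal moves for White: none.
Not in check and no legal moves → stalemate.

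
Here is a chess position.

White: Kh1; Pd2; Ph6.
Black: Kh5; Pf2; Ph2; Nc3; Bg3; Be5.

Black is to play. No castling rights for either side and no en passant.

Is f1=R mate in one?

no

After f1=R: white king on h1; in check: yes, from the black rook on f1.
White has 1 legal reply: Kg2.
In check but a legal move exists → not checkmate.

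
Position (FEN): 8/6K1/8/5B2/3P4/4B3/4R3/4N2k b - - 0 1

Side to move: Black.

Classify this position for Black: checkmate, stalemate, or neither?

stalemate

Black to move; black king on h1.
In check: no.
King squares — g1: attacked by Be3; g2: attacked by Ne1; h2: attacked by Re2.
Legal moves for Black: none.
Not in check and no legal moves → stalemate.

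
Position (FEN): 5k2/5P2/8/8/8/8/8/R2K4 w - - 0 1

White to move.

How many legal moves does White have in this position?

White to move; king on d1.
In check: no.
Legal moves: Ke2, Kd2, Kc2, Ke1, Kc1, Ra8+, Ra7, Ra6, Ra5, Ra4, Ra3, Ra2, Rc1, Rb1.
Count: 14.

14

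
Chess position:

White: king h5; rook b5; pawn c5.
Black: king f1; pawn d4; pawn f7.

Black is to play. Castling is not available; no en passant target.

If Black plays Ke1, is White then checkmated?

no

After Ke1: white king on h5; in check: no.
White is not in check, so this cannot be checkmate.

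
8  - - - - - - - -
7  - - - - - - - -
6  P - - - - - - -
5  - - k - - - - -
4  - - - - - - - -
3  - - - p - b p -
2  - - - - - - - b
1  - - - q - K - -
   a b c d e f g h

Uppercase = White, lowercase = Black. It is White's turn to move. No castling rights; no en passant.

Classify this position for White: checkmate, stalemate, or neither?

checkmate

White to move; white king on f1.
In check: yes, from the black queen on d1.
King squares — e1: attacked by Qd1; g1: attacked by Qd1; e2: attacked by Qd1; f2: attacked by Pg3; g2: attacked by Bf3.
Legal moves for White: none.
In check with no legal moves → checkmate.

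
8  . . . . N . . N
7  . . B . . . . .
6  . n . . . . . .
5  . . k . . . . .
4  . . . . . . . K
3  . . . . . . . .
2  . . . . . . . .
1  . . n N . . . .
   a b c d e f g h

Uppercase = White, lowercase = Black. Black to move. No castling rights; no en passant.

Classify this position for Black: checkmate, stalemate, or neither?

Black to move; black king on c5.
In check: no.
Legal moves for Black: Nc8, Na8, Nd7, Nd5, Nc4, Na4, Kc6, Kd5, Kb5, Kd4, Kc4, Kb4, Nd3, Nb3, Ne2, Na2.
Black has 16 legal moves and is not in check → neither.

neither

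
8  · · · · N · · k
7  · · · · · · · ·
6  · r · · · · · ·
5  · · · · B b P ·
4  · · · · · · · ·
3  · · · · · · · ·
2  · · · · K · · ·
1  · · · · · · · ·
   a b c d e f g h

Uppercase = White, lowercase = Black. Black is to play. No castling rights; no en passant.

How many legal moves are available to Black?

3

Black to move; king on h8.
In check: yes, from the white bishop on e5.
Legal moves: Kg8, Kh7, Rf6.
Count: 3.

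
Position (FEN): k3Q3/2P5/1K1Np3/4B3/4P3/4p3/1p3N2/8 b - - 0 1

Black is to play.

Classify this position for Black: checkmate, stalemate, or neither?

Black to move; black king on a8.
In check: yes, from the white queen on e8.
King squares — a7: attacked by Kb6; b7: attacked by Kb6; b8: attacked by Pc7.
Legal moves for Black: none.
In check with no legal moves → checkmate.

checkmate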